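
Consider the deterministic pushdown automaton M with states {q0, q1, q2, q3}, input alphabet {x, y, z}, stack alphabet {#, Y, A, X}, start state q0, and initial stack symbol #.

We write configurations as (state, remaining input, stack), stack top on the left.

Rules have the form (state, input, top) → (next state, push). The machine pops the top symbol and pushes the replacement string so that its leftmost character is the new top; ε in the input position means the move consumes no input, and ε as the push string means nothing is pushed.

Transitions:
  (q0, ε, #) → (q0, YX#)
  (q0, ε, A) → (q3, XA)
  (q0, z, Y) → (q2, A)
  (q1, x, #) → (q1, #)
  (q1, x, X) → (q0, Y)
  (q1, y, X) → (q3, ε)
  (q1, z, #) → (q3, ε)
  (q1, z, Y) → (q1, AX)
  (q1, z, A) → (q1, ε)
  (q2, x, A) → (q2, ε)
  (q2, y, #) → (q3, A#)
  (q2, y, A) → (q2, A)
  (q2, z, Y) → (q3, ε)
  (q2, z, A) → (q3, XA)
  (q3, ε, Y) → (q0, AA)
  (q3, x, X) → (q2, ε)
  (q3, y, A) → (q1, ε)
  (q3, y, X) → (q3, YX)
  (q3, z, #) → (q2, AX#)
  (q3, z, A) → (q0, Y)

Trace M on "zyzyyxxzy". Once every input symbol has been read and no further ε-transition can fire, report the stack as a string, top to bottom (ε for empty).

(q0, zyzyyxxzy, #) ⊢ (q0, zyzyyxxzy, YX#) ⊢ (q2, yzyyxxzy, AX#) ⊢ (q2, zyyxxzy, AX#) ⊢ (q3, yyxxzy, XAX#) ⊢ (q3, yxxzy, YXAX#) ⊢ (q0, yxxzy, AAXAX#) ⊢ (q3, yxxzy, XAAXAX#) ⊢ (q3, xxzy, YXAAXAX#) ⊢ (q0, xxzy, AAXAAXAX#) ⊢ (q3, xxzy, XAAXAAXAX#) ⊢ (q2, xzy, AAXAAXAX#) ⊢ (q2, zy, AXAAXAX#) ⊢ (q3, y, XAXAAXAX#) ⊢ (q3, ε, YXAXAAXAX#) ⊢ (q0, ε, AAXAXAAXAX#) ⊢ (q3, ε, XAAXAXAAXAX#)
All input consumed in state q3 with stack XAAXAXAAXAX#.

XAAXAXAAXAX#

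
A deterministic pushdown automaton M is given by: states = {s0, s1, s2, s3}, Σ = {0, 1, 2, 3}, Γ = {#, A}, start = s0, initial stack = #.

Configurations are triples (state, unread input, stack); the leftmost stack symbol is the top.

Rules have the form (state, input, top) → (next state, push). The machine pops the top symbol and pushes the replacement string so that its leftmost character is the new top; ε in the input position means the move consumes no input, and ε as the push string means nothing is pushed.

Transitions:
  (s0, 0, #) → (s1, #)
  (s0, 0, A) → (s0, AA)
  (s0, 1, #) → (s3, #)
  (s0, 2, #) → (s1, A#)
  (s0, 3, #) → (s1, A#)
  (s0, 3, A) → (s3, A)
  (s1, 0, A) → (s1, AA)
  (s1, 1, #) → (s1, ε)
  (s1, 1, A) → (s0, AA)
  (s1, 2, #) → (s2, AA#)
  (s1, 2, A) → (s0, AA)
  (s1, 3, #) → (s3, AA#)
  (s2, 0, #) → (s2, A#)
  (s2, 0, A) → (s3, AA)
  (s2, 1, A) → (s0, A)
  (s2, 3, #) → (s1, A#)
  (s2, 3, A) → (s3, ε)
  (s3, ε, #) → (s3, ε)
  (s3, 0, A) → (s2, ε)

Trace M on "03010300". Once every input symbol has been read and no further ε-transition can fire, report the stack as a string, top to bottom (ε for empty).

(s0, 03010300, #) ⊢ (s1, 3010300, #) ⊢ (s3, 010300, AA#) ⊢ (s2, 10300, A#) ⊢ (s0, 0300, A#) ⊢ (s0, 300, AA#) ⊢ (s3, 00, AA#) ⊢ (s2, 0, A#) ⊢ (s3, ε, AA#)
All input consumed in state s3 with stack AA#.

AA#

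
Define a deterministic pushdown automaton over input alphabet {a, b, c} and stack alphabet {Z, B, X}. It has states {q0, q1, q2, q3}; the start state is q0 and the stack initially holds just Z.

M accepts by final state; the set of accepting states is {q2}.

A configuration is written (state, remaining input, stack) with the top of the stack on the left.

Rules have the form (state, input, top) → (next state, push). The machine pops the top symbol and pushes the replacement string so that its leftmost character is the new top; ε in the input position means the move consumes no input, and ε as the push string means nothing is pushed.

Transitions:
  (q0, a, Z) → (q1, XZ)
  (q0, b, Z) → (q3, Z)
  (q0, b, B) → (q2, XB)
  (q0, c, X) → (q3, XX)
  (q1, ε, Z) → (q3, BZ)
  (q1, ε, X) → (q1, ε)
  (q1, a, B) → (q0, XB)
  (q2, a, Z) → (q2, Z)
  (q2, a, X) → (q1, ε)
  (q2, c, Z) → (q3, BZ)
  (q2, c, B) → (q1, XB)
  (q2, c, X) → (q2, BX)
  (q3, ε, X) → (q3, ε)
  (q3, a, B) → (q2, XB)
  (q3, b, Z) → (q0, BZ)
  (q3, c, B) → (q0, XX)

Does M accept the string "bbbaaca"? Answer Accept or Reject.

(q0, bbbaaca, Z) ⊢ (q3, bbaaca, Z) ⊢ (q0, baaca, BZ) ⊢ (q2, aaca, XBZ) ⊢ (q1, aca, BZ) ⊢ (q0, ca, XBZ) ⊢ (q3, a, XXBZ) ⊢ (q3, a, XBZ) ⊢ (q3, a, BZ) ⊢ (q2, ε, XBZ)
All input consumed; state q2 ∈ F.

Accept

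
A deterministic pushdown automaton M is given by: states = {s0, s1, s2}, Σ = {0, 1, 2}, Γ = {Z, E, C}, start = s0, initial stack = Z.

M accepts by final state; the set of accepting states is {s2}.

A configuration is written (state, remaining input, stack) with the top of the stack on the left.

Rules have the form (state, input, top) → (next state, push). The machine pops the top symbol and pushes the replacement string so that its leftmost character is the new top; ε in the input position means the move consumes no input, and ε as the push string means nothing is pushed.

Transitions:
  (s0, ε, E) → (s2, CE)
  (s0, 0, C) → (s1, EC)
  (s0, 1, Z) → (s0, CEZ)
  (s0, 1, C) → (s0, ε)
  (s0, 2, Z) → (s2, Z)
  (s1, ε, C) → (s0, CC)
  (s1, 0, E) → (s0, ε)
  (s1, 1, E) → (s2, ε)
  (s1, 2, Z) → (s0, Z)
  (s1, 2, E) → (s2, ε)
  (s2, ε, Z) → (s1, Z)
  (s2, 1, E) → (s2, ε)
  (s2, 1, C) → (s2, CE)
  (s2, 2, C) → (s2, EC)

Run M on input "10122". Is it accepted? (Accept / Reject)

Reject

(s0, 10122, Z)
  read 1, top Z: go to s0, push CEZ → (s0, 0122, CEZ)
  read 0, top C: go to s1, push EC → (s1, 122, ECEZ)
  read 1, top E: go to s2, push ε → (s2, 22, CEZ)
  read 2, top C: go to s2, push EC → (s2, 2, ECEZ)
No transition applies at (s2, 2, ECEZ); input not fully consumed.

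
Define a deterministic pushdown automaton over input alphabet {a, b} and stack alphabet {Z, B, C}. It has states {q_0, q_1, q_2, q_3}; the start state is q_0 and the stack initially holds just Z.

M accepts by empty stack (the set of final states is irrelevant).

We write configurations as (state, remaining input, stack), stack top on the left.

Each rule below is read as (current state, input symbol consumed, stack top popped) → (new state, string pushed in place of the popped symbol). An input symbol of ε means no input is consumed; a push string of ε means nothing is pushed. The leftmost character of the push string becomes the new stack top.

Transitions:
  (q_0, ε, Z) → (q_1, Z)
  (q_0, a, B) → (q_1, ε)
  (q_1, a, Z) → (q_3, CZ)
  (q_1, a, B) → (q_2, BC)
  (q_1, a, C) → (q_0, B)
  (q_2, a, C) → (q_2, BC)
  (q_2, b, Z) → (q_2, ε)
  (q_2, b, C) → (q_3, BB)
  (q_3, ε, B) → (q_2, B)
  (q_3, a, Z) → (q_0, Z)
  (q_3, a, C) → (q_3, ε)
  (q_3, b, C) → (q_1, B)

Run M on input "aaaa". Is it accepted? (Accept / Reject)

(q_0, aaaa, Z) ⊢ (q_1, aaaa, Z) ⊢ (q_3, aaa, CZ) ⊢ (q_3, aa, Z) ⊢ (q_0, a, Z) ⊢ (q_1, a, Z) ⊢ (q_3, ε, CZ)
All input consumed; stack is CZ, not empty, and no further ε-move applies.

Reject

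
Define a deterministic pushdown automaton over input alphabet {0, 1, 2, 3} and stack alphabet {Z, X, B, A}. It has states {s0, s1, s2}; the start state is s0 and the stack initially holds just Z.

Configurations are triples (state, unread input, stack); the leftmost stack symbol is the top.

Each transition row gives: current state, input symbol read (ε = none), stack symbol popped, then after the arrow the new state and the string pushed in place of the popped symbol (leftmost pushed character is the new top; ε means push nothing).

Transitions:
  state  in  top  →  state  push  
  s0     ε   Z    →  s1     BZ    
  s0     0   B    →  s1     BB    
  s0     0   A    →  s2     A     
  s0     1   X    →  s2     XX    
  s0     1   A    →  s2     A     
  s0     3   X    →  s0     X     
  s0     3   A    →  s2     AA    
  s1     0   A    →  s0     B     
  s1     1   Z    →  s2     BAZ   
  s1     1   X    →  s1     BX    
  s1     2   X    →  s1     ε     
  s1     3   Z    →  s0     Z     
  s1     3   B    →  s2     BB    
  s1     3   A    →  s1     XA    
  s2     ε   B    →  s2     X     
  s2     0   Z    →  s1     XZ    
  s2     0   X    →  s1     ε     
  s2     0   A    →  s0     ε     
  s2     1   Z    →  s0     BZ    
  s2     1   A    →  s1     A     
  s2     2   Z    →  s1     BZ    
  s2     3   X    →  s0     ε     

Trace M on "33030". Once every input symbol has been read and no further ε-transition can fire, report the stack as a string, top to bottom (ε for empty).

BBZ

(s0, 33030, Z)
  ε-move, top Z: go to s1, push BZ → (s1, 33030, BZ)
  read 3, top B: go to s2, push BB → (s2, 3030, BBZ)
  ε-move, top B: go to s2, push X → (s2, 3030, XBZ)
  read 3, top X: go to s0, push ε → (s0, 030, BZ)
  read 0, top B: go to s1, push BB → (s1, 30, BBZ)
  read 3, top B: go to s2, push BB → (s2, 0, BBBZ)
  ε-move, top B: go to s2, push X → (s2, 0, XBBZ)
  read 0, top X: go to s1, push ε → (s1, ε, BBZ)
All input consumed in state s1 with stack BBZ.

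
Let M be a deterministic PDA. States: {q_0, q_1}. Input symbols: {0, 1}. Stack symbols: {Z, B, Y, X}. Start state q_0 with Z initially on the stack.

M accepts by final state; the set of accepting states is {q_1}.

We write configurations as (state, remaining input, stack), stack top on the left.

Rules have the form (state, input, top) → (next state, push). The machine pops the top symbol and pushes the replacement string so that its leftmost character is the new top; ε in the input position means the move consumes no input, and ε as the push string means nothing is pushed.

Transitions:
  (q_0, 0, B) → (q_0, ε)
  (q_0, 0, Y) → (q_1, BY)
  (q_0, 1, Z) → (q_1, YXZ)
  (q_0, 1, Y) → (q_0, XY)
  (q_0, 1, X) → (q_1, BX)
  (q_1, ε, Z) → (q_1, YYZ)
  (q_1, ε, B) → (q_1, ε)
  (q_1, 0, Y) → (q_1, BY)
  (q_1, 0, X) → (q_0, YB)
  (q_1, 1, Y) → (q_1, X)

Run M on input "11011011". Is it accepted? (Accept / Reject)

Accept

(q_0, 11011011, Z) ⊢ (q_1, 1011011, YXZ) ⊢ (q_1, 011011, XXZ) ⊢ (q_0, 11011, YBXZ) ⊢ (q_0, 1011, XYBXZ) ⊢ (q_1, 011, BXYBXZ) ⊢ (q_1, 011, XYBXZ) ⊢ (q_0, 11, YBYBXZ) ⊢ (q_0, 1, XYBYBXZ) ⊢ (q_1, ε, BXYBYBXZ)
All input consumed; state q_1 ∈ F.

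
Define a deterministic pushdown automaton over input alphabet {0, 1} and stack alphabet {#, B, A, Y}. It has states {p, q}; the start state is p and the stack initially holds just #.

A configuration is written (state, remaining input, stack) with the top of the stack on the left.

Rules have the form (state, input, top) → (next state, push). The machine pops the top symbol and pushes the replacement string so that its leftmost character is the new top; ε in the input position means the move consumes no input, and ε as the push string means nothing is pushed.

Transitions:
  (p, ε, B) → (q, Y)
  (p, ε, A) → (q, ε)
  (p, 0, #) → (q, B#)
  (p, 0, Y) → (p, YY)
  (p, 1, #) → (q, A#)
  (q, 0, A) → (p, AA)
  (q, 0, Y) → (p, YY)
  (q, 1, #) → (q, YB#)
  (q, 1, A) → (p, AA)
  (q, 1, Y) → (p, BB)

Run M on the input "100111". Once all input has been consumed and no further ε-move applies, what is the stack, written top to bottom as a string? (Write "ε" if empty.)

(p, 100111, #)
  read 1, top #: go to q, push A# → (q, 00111, A#)
  read 0, top A: go to p, push AA → (p, 0111, AA#)
  ε-move, top A: go to q, push ε → (q, 0111, A#)
  read 0, top A: go to p, push AA → (p, 111, AA#)
  ε-move, top A: go to q, push ε → (q, 111, A#)
  read 1, top A: go to p, push AA → (p, 11, AA#)
  ε-move, top A: go to q, push ε → (q, 11, A#)
  read 1, top A: go to p, push AA → (p, 1, AA#)
  ε-move, top A: go to q, push ε → (q, 1, A#)
  read 1, top A: go to p, push AA → (p, ε, AA#)
  ε-move, top A: go to q, push ε → (q, ε, A#)
All input consumed in state q with stack A#.

A#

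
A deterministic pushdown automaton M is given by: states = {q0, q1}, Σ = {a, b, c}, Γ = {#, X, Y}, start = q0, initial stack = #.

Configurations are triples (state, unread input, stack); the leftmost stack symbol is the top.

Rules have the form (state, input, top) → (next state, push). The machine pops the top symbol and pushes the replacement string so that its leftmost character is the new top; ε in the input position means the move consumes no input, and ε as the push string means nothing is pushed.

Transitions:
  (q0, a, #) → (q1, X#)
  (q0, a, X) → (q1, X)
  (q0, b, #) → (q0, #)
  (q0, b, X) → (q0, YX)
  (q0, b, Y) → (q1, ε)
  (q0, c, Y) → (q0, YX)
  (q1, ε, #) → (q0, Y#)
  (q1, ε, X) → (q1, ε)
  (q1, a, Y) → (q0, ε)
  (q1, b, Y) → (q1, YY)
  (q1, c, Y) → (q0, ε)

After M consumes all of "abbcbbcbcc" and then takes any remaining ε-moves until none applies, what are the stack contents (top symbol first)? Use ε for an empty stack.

(q0, abbcbbcbcc, #)
  read a, top #: go to q1, push X# → (q1, bbcbbcbcc, X#)
  ε-move, top X: go to q1, push ε → (q1, bbcbbcbcc, #)
  ε-move, top #: go to q0, push Y# → (q0, bbcbbcbcc, Y#)
  read b, top Y: go to q1, push ε → (q1, bcbbcbcc, #)
  ε-move, top #: go to q0, push Y# → (q0, bcbbcbcc, Y#)
  read b, top Y: go to q1, push ε → (q1, cbbcbcc, #)
  ε-move, top #: go to q0, push Y# → (q0, cbbcbcc, Y#)
  read c, top Y: go to q0, push YX → (q0, bbcbcc, YX#)
  read b, top Y: go to q1, push ε → (q1, bcbcc, X#)
  ε-move, top X: go to q1, push ε → (q1, bcbcc, #)
  ε-move, top #: go to q0, push Y# → (q0, bcbcc, Y#)
  read b, top Y: go to q1, push ε → (q1, cbcc, #)
  ε-move, top #: go to q0, push Y# → (q0, cbcc, Y#)
  read c, top Y: go to q0, push YX → (q0, bcc, YX#)
  read b, top Y: go to q1, push ε → (q1, cc, X#)
  ε-move, top X: go to q1, push ε → (q1, cc, #)
  ε-move, top #: go to q0, push Y# → (q0, cc, Y#)
  read c, top Y: go to q0, push YX → (q0, c, YX#)
  read c, top Y: go to q0, push YX → (q0, ε, YXX#)
All input consumed in state q0 with stack YXX#.

YXX#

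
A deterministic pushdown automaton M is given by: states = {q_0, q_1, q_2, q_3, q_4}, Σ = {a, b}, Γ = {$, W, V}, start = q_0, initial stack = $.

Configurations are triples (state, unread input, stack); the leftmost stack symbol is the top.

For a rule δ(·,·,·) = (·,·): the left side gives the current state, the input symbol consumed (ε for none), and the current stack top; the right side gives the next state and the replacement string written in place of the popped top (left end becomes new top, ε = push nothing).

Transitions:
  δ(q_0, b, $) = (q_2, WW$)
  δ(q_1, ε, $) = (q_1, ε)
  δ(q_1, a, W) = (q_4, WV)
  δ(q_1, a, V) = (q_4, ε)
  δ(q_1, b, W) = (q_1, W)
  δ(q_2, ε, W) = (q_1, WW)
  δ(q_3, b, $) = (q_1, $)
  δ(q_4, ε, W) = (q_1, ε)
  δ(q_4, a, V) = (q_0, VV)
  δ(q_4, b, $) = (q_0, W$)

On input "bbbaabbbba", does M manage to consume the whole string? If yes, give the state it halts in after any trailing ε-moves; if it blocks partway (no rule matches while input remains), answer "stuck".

(q_0, bbbaabbbba, $)
  read b, top $: go to q_2, push WW$ → (q_2, bbaabbbba, WW$)
  ε-move, top W: go to q_1, push WW → (q_1, bbaabbbba, WWW$)
  read b, top W: go to q_1, push W → (q_1, baabbbba, WWW$)
  read b, top W: go to q_1, push W → (q_1, aabbbba, WWW$)
  read a, top W: go to q_4, push WV → (q_4, abbbba, WVWW$)
  ε-move, top W: go to q_1, push ε → (q_1, abbbba, VWW$)
  read a, top V: go to q_4, push ε → (q_4, bbbba, WW$)
  ε-move, top W: go to q_1, push ε → (q_1, bbbba, W$)
  read b, top W: go to q_1, push W → (q_1, bbba, W$)
  read b, top W: go to q_1, push W → (q_1, bba, W$)
  read b, top W: go to q_1, push W → (q_1, ba, W$)
  read b, top W: go to q_1, push W → (q_1, a, W$)
  read a, top W: go to q_4, push WV → (q_4, ε, WV$)
  ε-move, top W: go to q_1, push ε → (q_1, ε, V$)
All input consumed; M is in state q_1.

q_1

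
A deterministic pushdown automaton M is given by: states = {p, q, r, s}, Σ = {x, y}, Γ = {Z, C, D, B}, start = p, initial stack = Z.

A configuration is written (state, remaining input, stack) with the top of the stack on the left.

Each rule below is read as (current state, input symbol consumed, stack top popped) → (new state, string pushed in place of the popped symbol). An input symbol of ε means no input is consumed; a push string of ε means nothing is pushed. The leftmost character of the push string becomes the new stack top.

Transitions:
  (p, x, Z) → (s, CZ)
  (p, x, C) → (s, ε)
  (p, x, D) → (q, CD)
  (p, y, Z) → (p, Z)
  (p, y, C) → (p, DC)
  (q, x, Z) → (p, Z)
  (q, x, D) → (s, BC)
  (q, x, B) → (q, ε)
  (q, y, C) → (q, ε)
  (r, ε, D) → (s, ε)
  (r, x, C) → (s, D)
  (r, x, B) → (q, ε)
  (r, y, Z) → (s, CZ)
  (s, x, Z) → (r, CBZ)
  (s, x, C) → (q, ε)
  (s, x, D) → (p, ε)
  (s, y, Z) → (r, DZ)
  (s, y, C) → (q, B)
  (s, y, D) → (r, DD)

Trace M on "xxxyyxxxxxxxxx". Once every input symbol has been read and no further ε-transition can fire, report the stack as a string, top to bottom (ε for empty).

Z

(p, xxxyyxxxxxxxxx, Z)
  read x, top Z: go to s, push CZ → (s, xxyyxxxxxxxxx, CZ)
  read x, top C: go to q, push ε → (q, xyyxxxxxxxxx, Z)
  read x, top Z: go to p, push Z → (p, yyxxxxxxxxx, Z)
  read y, top Z: go to p, push Z → (p, yxxxxxxxxx, Z)
  read y, top Z: go to p, push Z → (p, xxxxxxxxx, Z)
  read x, top Z: go to s, push CZ → (s, xxxxxxxx, CZ)
  read x, top C: go to q, push ε → (q, xxxxxxx, Z)
  read x, top Z: go to p, push Z → (p, xxxxxx, Z)
  read x, top Z: go to s, push CZ → (s, xxxxx, CZ)
  read x, top C: go to q, push ε → (q, xxxx, Z)
  read x, top Z: go to p, push Z → (p, xxx, Z)
  read x, top Z: go to s, push CZ → (s, xx, CZ)
  read x, top C: go to q, push ε → (q, x, Z)
  read x, top Z: go to p, push Z → (p, ε, Z)
All input consumed in state p with stack Z.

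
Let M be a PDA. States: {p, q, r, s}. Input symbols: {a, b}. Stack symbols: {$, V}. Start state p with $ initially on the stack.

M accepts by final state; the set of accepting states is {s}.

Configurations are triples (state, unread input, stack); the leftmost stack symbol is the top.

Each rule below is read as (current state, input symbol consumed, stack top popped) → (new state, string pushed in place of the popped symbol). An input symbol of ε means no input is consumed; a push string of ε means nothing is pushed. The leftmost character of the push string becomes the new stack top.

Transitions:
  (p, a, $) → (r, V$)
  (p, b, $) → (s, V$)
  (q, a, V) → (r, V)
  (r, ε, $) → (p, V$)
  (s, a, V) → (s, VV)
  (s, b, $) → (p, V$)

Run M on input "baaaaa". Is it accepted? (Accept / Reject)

One accepting computation: (p, baaaaa, $) ⊢ (s, aaaaa, V$) ⊢ (s, aaaa, VV$) ⊢ (s, aaa, VVV$) ⊢ (s, aa, VVVV$) ⊢ (s, a, VVVVV$) ⊢ (s, ε, VVVVVV$)
All input consumed and state s ∈ F.

Accept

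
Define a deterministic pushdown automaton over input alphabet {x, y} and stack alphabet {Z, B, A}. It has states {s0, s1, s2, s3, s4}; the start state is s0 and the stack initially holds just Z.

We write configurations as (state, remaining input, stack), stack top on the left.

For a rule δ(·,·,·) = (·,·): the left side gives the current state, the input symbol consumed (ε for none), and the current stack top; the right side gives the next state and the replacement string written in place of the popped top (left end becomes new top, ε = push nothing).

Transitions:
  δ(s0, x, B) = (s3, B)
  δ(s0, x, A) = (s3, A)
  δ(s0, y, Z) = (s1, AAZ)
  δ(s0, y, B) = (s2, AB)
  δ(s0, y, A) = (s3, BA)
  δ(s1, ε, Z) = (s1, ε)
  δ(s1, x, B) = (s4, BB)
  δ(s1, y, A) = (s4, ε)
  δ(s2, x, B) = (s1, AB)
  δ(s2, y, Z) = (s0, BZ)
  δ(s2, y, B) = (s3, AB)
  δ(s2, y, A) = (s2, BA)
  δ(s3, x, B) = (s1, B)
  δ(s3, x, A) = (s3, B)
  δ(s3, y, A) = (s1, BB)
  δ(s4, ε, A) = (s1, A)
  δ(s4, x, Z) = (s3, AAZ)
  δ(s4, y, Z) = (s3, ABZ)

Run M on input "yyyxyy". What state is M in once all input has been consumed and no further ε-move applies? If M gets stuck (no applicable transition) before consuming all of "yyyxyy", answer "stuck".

stuck

(s0, yyyxyy, Z) ⊢ (s1, yyxyy, AAZ) ⊢ (s4, yxyy, AZ) ⊢ (s1, yxyy, AZ) ⊢ (s4, xyy, Z) ⊢ (s3, yy, AAZ) ⊢ (s1, y, BBAZ)
No transition for (s1, y, top B); M blocks with input y remaining.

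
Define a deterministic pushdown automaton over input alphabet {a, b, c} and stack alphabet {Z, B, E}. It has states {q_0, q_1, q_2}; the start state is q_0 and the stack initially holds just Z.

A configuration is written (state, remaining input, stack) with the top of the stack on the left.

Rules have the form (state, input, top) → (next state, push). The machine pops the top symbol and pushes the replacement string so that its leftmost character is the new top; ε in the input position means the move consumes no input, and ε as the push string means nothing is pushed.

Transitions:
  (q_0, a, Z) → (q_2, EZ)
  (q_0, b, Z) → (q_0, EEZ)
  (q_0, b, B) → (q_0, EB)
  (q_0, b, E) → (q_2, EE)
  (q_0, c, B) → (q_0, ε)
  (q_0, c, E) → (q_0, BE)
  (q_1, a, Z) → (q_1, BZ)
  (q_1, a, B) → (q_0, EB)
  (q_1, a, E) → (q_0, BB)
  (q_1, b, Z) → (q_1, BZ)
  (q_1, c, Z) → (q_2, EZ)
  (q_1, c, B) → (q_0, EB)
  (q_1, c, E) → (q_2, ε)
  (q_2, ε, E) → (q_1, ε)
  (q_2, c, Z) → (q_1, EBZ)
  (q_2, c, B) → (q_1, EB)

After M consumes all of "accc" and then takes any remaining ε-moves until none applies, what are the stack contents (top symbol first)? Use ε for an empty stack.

Z

(q_0, accc, Z)
  read a, top Z: go to q_2, push EZ → (q_2, ccc, EZ)
  ε-move, top E: go to q_1, push ε → (q_1, ccc, Z)
  read c, top Z: go to q_2, push EZ → (q_2, cc, EZ)
  ε-move, top E: go to q_1, push ε → (q_1, cc, Z)
  read c, top Z: go to q_2, push EZ → (q_2, c, EZ)
  ε-move, top E: go to q_1, push ε → (q_1, c, Z)
  read c, top Z: go to q_2, push EZ → (q_2, ε, EZ)
  ε-move, top E: go to q_1, push ε → (q_1, ε, Z)
All input consumed in state q_1 with stack Z.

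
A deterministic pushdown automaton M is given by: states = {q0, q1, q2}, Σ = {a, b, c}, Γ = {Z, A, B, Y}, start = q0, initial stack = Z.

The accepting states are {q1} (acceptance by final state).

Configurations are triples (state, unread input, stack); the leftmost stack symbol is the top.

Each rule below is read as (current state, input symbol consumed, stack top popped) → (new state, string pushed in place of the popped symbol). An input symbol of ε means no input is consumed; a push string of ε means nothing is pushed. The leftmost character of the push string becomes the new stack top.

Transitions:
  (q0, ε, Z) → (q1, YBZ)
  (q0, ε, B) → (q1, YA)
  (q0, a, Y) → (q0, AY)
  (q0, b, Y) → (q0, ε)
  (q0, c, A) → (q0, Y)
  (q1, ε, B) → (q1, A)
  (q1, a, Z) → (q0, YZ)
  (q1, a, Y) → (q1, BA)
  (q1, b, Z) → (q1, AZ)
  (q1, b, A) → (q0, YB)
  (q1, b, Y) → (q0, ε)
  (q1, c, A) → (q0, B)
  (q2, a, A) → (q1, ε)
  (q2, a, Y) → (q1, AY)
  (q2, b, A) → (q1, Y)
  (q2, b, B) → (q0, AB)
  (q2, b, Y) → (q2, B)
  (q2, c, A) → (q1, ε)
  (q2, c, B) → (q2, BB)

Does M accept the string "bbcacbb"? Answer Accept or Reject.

(q0, bbcacbb, Z) ⊢ (q1, bbcacbb, YBZ) ⊢ (q0, bcacbb, BZ) ⊢ (q1, bcacbb, YAZ) ⊢ (q0, cacbb, AZ) ⊢ (q0, acbb, YZ) ⊢ (q0, cbb, AYZ) ⊢ (q0, bb, YYZ) ⊢ (q0, b, YZ) ⊢ (q0, ε, Z) ⊢ (q1, ε, YBZ)
All input consumed; state q1 ∈ F.

Accept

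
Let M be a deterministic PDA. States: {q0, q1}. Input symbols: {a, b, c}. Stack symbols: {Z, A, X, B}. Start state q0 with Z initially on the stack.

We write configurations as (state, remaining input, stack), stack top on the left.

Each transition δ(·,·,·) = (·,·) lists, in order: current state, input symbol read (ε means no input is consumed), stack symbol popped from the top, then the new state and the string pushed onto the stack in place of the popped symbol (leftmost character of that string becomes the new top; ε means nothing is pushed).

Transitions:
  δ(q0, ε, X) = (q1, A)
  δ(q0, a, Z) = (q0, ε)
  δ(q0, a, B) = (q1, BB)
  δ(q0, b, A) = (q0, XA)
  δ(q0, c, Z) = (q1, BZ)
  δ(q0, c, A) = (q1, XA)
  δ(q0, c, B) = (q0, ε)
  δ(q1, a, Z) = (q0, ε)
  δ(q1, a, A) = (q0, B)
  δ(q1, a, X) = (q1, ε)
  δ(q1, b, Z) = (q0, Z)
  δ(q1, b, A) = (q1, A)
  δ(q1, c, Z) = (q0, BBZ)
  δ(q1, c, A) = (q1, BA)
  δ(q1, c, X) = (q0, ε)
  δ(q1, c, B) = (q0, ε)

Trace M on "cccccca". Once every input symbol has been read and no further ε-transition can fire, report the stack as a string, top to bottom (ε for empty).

ε

(q0, cccccca, Z) ⊢ (q1, ccccca, BZ) ⊢ (q0, cccca, Z) ⊢ (q1, ccca, BZ) ⊢ (q0, cca, Z) ⊢ (q1, ca, BZ) ⊢ (q0, a, Z) ⊢ (q0, ε, ε)
All input consumed in state q0 with stack ε.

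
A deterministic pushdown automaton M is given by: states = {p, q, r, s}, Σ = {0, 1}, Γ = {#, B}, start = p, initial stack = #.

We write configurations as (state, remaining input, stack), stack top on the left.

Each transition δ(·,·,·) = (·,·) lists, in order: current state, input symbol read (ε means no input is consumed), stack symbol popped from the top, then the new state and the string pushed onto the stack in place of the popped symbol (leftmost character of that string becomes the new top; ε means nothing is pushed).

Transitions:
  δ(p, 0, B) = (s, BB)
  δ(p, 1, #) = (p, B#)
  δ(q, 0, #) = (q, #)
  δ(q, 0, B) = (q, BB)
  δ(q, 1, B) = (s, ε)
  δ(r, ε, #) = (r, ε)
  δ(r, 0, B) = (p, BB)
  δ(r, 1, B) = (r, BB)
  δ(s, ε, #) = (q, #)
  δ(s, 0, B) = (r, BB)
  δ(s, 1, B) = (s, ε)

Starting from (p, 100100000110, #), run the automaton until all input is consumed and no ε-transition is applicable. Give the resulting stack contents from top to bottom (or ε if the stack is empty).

(p, 100100000110, #)
  read 1, top #: go to p, push B# → (p, 00100000110, B#)
  read 0, top B: go to s, push BB → (s, 0100000110, BB#)
  read 0, top B: go to r, push BB → (r, 100000110, BBB#)
  read 1, top B: go to r, push BB → (r, 00000110, BBBB#)
  read 0, top B: go to p, push BB → (p, 0000110, BBBBB#)
  read 0, top B: go to s, push BB → (s, 000110, BBBBBB#)
  read 0, top B: go to r, push BB → (r, 00110, BBBBBBB#)
  read 0, top B: go to p, push BB → (p, 0110, BBBBBBBB#)
  read 0, top B: go to s, push BB → (s, 110, BBBBBBBBB#)
  read 1, top B: go to s, push ε → (s, 10, BBBBBBBB#)
  read 1, top B: go to s, push ε → (s, 0, BBBBBBB#)
  read 0, top B: go to r, push BB → (r, ε, BBBBBBBB#)
All input consumed in state r with stack BBBBBBBB#.

BBBBBBBB#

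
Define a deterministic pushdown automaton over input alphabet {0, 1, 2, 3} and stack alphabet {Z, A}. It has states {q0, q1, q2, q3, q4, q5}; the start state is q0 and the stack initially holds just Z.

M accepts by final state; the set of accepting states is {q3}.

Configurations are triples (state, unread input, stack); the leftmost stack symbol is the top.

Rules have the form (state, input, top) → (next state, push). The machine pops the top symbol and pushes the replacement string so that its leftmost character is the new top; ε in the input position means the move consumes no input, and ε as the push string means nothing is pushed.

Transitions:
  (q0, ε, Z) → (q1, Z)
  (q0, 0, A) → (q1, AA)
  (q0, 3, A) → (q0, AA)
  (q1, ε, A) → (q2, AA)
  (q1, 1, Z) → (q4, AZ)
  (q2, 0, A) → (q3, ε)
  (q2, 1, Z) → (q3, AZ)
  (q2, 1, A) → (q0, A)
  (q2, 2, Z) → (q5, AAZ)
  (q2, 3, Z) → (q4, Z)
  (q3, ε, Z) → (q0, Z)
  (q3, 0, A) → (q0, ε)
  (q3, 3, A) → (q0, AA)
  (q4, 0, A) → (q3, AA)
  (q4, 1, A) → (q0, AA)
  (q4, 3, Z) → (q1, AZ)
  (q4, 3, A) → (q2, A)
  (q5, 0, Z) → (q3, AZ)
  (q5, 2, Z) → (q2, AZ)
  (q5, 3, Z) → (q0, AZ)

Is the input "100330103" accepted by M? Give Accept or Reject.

(q0, 100330103, Z) ⊢ (q1, 100330103, Z) ⊢ (q4, 00330103, AZ) ⊢ (q3, 0330103, AAZ) ⊢ (q0, 330103, AZ) ⊢ (q0, 30103, AAZ) ⊢ (q0, 0103, AAAZ) ⊢ (q1, 103, AAAAZ) ⊢ (q2, 103, AAAAAZ) ⊢ (q0, 03, AAAAAZ) ⊢ (q1, 3, AAAAAAZ) ⊢ (q2, 3, AAAAAAAZ)
No transition applies at (q2, 3, AAAAAAAZ); input not fully consumed.

Reject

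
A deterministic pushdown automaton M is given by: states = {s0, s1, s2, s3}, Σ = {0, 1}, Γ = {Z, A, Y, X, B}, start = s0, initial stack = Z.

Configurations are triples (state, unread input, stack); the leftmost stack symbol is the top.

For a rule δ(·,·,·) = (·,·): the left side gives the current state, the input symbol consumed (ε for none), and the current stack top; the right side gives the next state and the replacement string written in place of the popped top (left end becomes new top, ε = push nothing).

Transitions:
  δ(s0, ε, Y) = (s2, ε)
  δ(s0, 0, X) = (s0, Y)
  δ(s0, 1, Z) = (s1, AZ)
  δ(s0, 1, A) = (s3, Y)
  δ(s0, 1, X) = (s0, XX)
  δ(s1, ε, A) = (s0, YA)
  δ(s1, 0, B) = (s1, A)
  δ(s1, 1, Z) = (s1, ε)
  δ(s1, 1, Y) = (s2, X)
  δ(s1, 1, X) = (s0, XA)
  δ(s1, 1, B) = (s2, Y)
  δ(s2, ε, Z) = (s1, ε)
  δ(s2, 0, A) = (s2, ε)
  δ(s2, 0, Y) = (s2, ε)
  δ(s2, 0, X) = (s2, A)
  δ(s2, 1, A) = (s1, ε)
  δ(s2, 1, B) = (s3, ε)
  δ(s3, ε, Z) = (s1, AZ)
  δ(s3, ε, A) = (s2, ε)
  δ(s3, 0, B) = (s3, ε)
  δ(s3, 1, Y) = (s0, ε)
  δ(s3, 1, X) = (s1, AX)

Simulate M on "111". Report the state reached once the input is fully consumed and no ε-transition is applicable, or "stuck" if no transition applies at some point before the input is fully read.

(s0, 111, Z)
  read 1, top Z: go to s1, push AZ → (s1, 11, AZ)
  ε-move, top A: go to s0, push YA → (s0, 11, YAZ)
  ε-move, top Y: go to s2, push ε → (s2, 11, AZ)
  read 1, top A: go to s1, push ε → (s1, 1, Z)
  read 1, top Z: go to s1, push ε → (s1, ε, ε)
All input consumed; M is in state s1.

s1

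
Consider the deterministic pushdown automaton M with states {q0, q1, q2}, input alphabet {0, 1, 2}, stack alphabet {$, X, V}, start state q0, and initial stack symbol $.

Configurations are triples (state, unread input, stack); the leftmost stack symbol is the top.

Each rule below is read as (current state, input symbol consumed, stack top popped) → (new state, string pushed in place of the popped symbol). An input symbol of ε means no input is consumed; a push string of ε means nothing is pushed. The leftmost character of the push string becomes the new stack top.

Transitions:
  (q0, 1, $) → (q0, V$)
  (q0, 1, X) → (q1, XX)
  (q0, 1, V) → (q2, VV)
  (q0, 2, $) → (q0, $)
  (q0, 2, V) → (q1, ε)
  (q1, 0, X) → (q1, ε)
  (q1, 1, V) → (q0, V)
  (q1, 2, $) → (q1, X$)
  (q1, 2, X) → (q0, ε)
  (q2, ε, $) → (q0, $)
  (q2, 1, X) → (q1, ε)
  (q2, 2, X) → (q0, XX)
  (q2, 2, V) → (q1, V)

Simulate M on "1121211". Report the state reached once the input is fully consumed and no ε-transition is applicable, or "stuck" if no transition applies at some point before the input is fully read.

(q0, 1121211, $)
  read 1, top $: go to q0, push V$ → (q0, 121211, V$)
  read 1, top V: go to q2, push VV → (q2, 21211, VV$)
  read 2, top V: go to q1, push V → (q1, 1211, VV$)
  read 1, top V: go to q0, push V → (q0, 211, VV$)
  read 2, top V: go to q1, push ε → (q1, 11, V$)
  read 1, top V: go to q0, push V → (q0, 1, V$)
  read 1, top V: go to q2, push VV → (q2, ε, VV$)
All input consumed; M is in state q2.

q2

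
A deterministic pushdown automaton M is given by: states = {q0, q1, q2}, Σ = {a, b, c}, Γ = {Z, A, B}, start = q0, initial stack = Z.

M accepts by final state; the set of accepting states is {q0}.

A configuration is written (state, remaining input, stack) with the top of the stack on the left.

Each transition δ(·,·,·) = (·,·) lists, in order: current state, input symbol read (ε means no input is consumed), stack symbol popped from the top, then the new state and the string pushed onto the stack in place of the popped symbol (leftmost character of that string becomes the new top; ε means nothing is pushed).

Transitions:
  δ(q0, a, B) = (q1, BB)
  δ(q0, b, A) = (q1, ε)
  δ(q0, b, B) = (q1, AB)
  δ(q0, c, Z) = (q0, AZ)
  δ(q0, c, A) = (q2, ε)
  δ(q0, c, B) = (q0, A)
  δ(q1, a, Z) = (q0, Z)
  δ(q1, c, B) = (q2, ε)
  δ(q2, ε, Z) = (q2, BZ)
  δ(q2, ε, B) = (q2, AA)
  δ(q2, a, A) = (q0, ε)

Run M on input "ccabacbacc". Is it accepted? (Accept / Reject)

(q0, ccabacbacc, Z)
  read c, top Z: go to q0, push AZ → (q0, cabacbacc, AZ)
  read c, top A: go to q2, push ε → (q2, abacbacc, Z)
  ε-move, top Z: go to q2, push BZ → (q2, abacbacc, BZ)
  ε-move, top B: go to q2, push AA → (q2, abacbacc, AAZ)
  read a, top A: go to q0, push ε → (q0, bacbacc, AZ)
  read b, top A: go to q1, push ε → (q1, acbacc, Z)
  read a, top Z: go to q0, push Z → (q0, cbacc, Z)
  read c, top Z: go to q0, push AZ → (q0, bacc, AZ)
  read b, top A: go to q1, push ε → (q1, acc, Z)
  read a, top Z: go to q0, push Z → (q0, cc, Z)
  read c, top Z: go to q0, push AZ → (q0, c, AZ)
  read c, top A: go to q2, push ε → (q2, ε, Z)
  ε-move, top Z: go to q2, push BZ → (q2, ε, BZ)
  ε-move, top B: go to q2, push AA → (q2, ε, AAZ)
All input consumed; state q2 ∉ F and no further ε-move applies.

Reject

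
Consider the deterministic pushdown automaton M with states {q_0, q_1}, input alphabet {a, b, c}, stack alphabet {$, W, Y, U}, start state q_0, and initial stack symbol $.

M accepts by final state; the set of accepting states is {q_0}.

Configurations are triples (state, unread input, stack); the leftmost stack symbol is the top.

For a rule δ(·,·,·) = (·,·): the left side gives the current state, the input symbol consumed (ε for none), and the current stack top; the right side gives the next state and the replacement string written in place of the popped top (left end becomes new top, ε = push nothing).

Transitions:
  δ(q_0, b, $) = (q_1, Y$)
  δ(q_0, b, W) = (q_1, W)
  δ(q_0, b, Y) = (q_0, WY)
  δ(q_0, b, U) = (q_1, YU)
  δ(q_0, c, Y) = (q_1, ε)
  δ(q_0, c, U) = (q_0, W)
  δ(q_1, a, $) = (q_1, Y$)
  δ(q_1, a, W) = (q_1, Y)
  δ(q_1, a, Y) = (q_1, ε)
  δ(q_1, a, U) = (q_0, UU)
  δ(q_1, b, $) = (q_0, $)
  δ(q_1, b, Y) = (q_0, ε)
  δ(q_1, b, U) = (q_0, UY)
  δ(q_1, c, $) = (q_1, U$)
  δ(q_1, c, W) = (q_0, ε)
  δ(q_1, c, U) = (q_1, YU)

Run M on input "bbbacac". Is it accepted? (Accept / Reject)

(q_0, bbbacac, $)
  read b, top $: go to q_1, push Y$ → (q_1, bbacac, Y$)
  read b, top Y: go to q_0, push ε → (q_0, bacac, $)
  read b, top $: go to q_1, push Y$ → (q_1, acac, Y$)
  read a, top Y: go to q_1, push ε → (q_1, cac, $)
  read c, top $: go to q_1, push U$ → (q_1, ac, U$)
  read a, top U: go to q_0, push UU → (q_0, c, UU$)
  read c, top U: go to q_0, push W → (q_0, ε, WU$)
All input consumed; state q_0 ∈ F.

Accept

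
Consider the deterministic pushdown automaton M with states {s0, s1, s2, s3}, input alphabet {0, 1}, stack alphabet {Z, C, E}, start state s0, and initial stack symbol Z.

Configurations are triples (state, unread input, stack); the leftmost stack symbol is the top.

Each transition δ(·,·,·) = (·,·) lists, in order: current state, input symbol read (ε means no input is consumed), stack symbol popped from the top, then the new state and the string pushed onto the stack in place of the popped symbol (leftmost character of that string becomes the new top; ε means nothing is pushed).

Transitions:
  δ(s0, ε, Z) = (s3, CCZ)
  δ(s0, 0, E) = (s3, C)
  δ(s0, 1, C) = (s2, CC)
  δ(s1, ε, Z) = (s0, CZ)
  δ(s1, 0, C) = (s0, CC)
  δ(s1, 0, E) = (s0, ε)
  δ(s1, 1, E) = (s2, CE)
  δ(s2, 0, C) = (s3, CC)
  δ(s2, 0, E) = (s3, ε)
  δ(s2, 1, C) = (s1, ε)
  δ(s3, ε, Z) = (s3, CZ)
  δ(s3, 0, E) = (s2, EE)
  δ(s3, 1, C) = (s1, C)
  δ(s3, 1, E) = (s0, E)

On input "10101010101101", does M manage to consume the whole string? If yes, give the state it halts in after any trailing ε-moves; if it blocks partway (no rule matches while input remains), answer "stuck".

(s0, 10101010101101, Z)
  ε-move, top Z: go to s3, push CCZ → (s3, 10101010101101, CCZ)
  read 1, top C: go to s1, push C → (s1, 0101010101101, CCZ)
  read 0, top C: go to s0, push CC → (s0, 101010101101, CCCZ)
  read 1, top C: go to s2, push CC → (s2, 01010101101, CCCCZ)
  read 0, top C: go to s3, push CC → (s3, 1010101101, CCCCCZ)
  read 1, top C: go to s1, push C → (s1, 010101101, CCCCCZ)
  read 0, top C: go to s0, push CC → (s0, 10101101, CCCCCCZ)
  read 1, top C: go to s2, push CC → (s2, 0101101, CCCCCCCZ)
  read 0, top C: go to s3, push CC → (s3, 101101, CCCCCCCCZ)
  read 1, top C: go to s1, push C → (s1, 01101, CCCCCCCCZ)
  read 0, top C: go to s0, push CC → (s0, 1101, CCCCCCCCCZ)
  read 1, top C: go to s2, push CC → (s2, 101, CCCCCCCCCCZ)
  read 1, top C: go to s1, push ε → (s1, 01, CCCCCCCCCZ)
  read 0, top C: go to s0, push CC → (s0, 1, CCCCCCCCCCZ)
  read 1, top C: go to s2, push CC → (s2, ε, CCCCCCCCCCCZ)
All input consumed; M is in state s2.

s2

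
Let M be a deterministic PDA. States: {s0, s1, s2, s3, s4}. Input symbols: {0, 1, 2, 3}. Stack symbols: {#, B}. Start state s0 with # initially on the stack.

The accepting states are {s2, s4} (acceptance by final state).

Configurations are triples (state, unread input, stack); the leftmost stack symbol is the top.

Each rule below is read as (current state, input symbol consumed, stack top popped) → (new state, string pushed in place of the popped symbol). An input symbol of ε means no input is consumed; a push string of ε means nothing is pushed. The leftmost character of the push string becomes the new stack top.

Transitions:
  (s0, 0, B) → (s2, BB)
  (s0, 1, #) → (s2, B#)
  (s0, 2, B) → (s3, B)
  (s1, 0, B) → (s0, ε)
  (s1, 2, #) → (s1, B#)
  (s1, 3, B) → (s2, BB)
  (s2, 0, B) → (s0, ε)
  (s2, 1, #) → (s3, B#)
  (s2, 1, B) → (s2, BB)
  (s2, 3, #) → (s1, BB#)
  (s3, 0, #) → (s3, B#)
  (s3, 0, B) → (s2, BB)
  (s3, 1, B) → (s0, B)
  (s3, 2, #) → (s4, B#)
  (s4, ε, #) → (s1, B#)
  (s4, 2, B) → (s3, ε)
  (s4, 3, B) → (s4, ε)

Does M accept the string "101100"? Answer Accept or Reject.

Accept

(s0, 101100, #)
  read 1, top #: go to s2, push B# → (s2, 01100, B#)
  read 0, top B: go to s0, push ε → (s0, 1100, #)
  read 1, top #: go to s2, push B# → (s2, 100, B#)
  read 1, top B: go to s2, push BB → (s2, 00, BB#)
  read 0, top B: go to s0, push ε → (s0, 0, B#)
  read 0, top B: go to s2, push BB → (s2, ε, BB#)
All input consumed; state s2 ∈ F.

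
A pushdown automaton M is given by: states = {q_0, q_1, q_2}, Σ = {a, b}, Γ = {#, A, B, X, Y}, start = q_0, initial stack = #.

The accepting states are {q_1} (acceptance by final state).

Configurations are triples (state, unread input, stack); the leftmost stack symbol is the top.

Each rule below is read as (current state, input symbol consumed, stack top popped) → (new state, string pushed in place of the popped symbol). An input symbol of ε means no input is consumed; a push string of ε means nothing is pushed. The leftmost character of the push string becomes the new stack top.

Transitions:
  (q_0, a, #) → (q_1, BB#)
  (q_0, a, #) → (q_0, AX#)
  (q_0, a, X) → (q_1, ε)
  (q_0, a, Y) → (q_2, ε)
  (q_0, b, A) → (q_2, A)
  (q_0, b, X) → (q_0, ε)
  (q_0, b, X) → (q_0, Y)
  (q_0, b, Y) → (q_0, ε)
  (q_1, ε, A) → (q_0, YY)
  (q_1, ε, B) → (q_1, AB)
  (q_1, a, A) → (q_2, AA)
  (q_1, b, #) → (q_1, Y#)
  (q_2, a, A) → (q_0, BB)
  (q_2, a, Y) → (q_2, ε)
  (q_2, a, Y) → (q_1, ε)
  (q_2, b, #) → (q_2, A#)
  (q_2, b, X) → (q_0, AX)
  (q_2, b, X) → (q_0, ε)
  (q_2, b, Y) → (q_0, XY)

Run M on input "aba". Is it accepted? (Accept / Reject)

No computation consumes all input and reaches a final state.

Reject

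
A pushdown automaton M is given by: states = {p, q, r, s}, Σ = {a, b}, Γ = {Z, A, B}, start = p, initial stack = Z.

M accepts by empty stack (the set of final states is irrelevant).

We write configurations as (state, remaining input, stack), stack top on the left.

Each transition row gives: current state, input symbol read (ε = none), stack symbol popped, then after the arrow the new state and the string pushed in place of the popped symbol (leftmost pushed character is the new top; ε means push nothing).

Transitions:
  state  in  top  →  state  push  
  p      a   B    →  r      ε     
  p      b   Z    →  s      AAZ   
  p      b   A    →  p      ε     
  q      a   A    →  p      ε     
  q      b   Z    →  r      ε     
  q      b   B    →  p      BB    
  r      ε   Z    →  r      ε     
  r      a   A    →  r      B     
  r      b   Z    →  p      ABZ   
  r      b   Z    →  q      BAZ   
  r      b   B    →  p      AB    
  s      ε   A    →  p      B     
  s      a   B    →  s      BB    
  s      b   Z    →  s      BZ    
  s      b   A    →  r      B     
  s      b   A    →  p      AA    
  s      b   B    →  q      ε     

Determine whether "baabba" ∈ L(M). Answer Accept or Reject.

Accept

One accepting computation: (p, baabba, Z) ⊢ (s, aabba, AAZ) ⊢ (p, aabba, BAZ) ⊢ (r, abba, AZ) ⊢ (r, bba, BZ) ⊢ (p, ba, ABZ) ⊢ (p, a, BZ) ⊢ (r, ε, Z) ⊢ (r, ε, ε)
All input consumed and the stack is empty.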